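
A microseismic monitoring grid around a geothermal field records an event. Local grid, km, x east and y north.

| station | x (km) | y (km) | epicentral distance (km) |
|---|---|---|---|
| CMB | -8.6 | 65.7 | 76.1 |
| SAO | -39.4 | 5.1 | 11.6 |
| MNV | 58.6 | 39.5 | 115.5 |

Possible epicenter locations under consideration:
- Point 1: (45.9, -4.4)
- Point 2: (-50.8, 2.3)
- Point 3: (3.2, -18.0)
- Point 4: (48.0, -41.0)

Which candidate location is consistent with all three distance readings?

Point 2

For each candidate, compare |candidate − station| to the reported distance:
Point 1: residuals CMB 12.7, SAO 74.2, MNV 69.8 → max 74.2 km
Point 2: residuals CMB 0.1, SAO 0.1, MNV 0.1 → max 0.1 km
Point 3: residuals CMB 8.4, SAO 36.9, MNV 35.7 → max 36.9 km
Point 4: residuals CMB 44.7, SAO 87.2, MNV 34.3 → max 87.2 km
Only Point 2 has all residuals ≈ 0.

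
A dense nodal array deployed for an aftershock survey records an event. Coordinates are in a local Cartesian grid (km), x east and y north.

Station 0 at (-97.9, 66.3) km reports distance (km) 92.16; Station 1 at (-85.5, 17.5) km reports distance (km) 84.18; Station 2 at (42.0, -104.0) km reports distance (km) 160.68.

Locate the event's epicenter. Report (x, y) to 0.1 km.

-7.4 km east, 48.9 km north

Circle about each station: (x + 97.9)² + (y − 66.3)² = 92.16²; (x + 85.5)² + (y − 17.5)² = 84.18²; (x − 42.0)² + (y + 104.0)² = 160.68².
Subtracting the Station 0 equation from the Station 1 and Station 2 equations removes the quadratic terms:
24.8 x − 97.6 y = -4956.41
279.8 x − 340.6 y = -18724.70
Solving the 2×2 system: x ≈ -7.4, y ≈ 48.9 km.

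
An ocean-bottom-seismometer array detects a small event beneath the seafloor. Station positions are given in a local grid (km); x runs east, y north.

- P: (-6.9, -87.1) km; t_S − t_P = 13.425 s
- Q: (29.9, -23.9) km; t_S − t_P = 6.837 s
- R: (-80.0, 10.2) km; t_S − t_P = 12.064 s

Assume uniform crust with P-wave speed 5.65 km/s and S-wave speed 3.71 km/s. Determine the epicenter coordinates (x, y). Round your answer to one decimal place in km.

(44.6, 48.5)

Distance from S−P lag: d = Δt · v_P v_S / (v_P − v_S) = Δt · (5.65·3.71)/(5.65−3.71) ≈ 10.8049·Δt.
So d_P = 145.06, d_Q = 73.87, d_R = 130.35 km.
Circle about each station: (x + 6.9)² + (y + 87.1)² = 145.06²; (x − 29.9)² + (y + 23.9)² = 73.87²; (x + 80.0)² + (y − 10.2)² = 130.35².
Subtracting the P equation from the Q and R equations removes the quadratic terms:
73.6 x + 126.4 y = 9416.83
-146.2 x + 194.6 y = 2921.30
Solving the 2×2 system: x ≈ 44.6, y ≈ 48.5 km.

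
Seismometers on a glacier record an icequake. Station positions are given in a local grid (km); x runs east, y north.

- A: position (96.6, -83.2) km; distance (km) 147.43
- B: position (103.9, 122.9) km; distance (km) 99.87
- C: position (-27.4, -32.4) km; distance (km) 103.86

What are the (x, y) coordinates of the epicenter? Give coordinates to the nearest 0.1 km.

(34.9, 50.7)

Circle about each station: (x − 96.6)² + (y + 83.2)² = 147.43²; (x − 103.9)² + (y − 122.9)² = 99.87²; (x + 27.4)² + (y + 32.4)² = 103.86².
Subtracting the A equation from the B and C equations removes the quadratic terms:
14.6 x + 412.2 y = 21407.41
-248.0 x + 101.6 y = -3504.57
Solving the 2×2 system: x ≈ 34.9, y ≈ 50.7 km.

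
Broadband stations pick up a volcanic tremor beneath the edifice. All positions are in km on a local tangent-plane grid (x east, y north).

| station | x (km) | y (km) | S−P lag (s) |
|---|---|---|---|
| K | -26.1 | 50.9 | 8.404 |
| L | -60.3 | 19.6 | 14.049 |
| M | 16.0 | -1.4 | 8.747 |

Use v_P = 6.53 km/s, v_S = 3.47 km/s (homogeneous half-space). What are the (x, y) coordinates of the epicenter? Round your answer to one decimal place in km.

Distance from S−P lag: d = Δt · v_P v_S / (v_P − v_S) = Δt · (6.53·3.47)/(6.53−3.47) ≈ 7.4049·Δt.
So d_K = 62.23, d_L = 104.03, d_M = 64.77 km.
Circle about each station: (x + 26.1)² + (y − 50.9)² = 62.23²; (x + 60.3)² + (y − 19.6)² = 104.03²; (x − 16.0)² + (y + 1.4)² = 64.77².
Subtracting the K equation from the L and M equations removes the quadratic terms:
-68.4 x − 62.6 y = -6201.44
84.2 x − 104.6 y = -3336.64
Solving the 2×2 system: x ≈ 35.4, y ≈ 60.4 km.
Check against K (with the unrounded x, y): √((x + 26.1)²+(y − 50.9)²) = 62.22 ≈ 62.23 km. ✓

(35.4, 60.4)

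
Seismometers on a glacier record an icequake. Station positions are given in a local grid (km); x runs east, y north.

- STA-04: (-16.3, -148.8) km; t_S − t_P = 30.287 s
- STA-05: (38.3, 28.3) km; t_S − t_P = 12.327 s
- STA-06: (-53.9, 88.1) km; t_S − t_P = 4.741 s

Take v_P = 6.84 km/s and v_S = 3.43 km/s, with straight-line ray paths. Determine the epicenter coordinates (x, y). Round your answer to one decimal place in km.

Distance from S−P lag: d = Δt · v_P v_S / (v_P − v_S) = Δt · (6.84·3.43)/(6.84−3.43) ≈ 6.8801·Δt.
So d_STA-04 = 208.38, d_STA-05 = 84.81, d_STA-06 = 32.62 km.
Circle about each station: (x + 16.3)² + (y + 148.8)² = 208.38²; (x − 38.3)² + (y − 28.3)² = 84.81²; (x + 53.9)² + (y − 88.1)² = 32.62².
Subtracting the STA-04 equation from the STA-05 and STA-06 equations removes the quadratic terms:
109.2 x + 354.2 y = 16090.14
-75.2 x + 473.8 y = 30617.85
Solving the 2×2 system: x ≈ -41.1, y ≈ 58.1 km.

-41.1 km east, 58.1 km north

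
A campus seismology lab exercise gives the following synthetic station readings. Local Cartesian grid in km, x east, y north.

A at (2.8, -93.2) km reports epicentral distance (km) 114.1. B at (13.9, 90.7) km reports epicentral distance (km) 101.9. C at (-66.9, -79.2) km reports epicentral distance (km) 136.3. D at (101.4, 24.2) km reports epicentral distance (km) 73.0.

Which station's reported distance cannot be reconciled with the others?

Solve using three stations at a time. Using A, C, D (subtract circle equations pairwise → linear system) gives (x, y) ≈ (28.7, 17.9).
Distances from that point to each station vs reported:
  A: calculated 114.1 vs reported 114.1 → residual 0.0 km
  B: calculated 74.3 vs reported 101.9 → residual 27.6 km
  C: calculated 136.3 vs reported 136.3 → residual 0.0 km
  D: calculated 72.9 vs reported 73.0 → residual 0.1 km
A, C, D are mutually consistent (residuals ≈ 0); B is off by 27.6 km.

B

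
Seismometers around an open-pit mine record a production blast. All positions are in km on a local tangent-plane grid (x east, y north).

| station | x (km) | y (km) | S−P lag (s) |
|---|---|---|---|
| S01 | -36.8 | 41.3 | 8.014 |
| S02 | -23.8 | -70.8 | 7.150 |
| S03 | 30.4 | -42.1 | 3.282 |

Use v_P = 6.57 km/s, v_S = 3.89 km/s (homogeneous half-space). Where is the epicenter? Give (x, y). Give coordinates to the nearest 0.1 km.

(15.1, -14.8)

Distance from S−P lag: d = Δt · v_P v_S / (v_P − v_S) = Δt · (6.57·3.89)/(6.57−3.89) ≈ 9.5363·Δt.
So d_S01 = 76.42, d_S02 = 68.18, d_S03 = 31.30 km.
Circle about each station: (x + 36.8)² + (y − 41.3)² = 76.42²; (x + 23.8)² + (y + 70.8)² = 68.18²; (x − 30.4)² + (y + 42.1)² = 31.30².
Subtracting the S01 equation from the S02 and S03 equations removes the quadratic terms:
26.0 x − 224.2 y = 3710.65
134.4 x − 166.8 y = 4496.97
Solving the 2×2 system: x ≈ 15.1, y ≈ -14.8 km.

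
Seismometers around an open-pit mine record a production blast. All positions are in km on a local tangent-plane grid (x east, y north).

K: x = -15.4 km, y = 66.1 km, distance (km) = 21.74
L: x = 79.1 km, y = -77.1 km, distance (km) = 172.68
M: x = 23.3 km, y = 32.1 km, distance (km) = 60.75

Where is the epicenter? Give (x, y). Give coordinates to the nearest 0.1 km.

x ≈ -33.4 km, y ≈ 53.9 km

Circle about each station: (x + 15.4)² + (y − 66.1)² = 21.74²; (x − 79.1)² + (y + 77.1)² = 172.68²; (x − 23.3)² + (y − 32.1)² = 60.75².
Subtracting pairs of circle equations eliminates x²+y² and gives linear equations (the radical axes):
189.0 x − 286.4 y = -21750.90
77.4 x − 68.0 y = -6251.00
Solving the 2×2 system: x ≈ -33.4, y ≈ 53.9 km.
Check against K (with the unrounded x, y): √((x + 15.4)²+(y − 66.1)²) = 21.75 ≈ 21.74 km. ✓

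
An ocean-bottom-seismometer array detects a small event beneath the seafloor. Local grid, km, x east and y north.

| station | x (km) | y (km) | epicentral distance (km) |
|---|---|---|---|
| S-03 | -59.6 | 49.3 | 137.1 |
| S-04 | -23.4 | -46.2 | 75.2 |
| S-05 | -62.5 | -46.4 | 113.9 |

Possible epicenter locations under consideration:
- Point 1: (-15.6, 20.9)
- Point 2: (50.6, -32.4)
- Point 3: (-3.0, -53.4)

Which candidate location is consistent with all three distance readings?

Point 2

For each candidate, compare |candidate − station| to the reported distance:
Point 1: residuals S-03 84.7, S-04 7.6, S-05 31.9 → max 84.7 km
Point 2: residuals S-03 0.1, S-04 0.1, S-05 0.1 → max 0.1 km
Point 3: residuals S-03 19.8, S-04 53.6, S-05 54.0 → max 54.0 km
Only Point 2 has all residuals ≈ 0.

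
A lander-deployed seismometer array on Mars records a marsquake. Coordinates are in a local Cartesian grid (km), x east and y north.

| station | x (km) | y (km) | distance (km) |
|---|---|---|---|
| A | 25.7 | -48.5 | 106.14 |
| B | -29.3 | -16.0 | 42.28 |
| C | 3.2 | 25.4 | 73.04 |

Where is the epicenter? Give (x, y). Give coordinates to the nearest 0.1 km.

Circle about each station: (x − 25.7)² + (y + 48.5)² = 106.14²; (x + 29.3)² + (y + 16.0)² = 42.28²; (x − 3.2)² + (y − 25.4)² = 73.04².
Subtracting pairs of circle equations eliminates x²+y² and gives linear equations (the radical axes):
-110.0 x + 65.0 y = 7579.85
-45.0 x + 147.8 y = 3573.52
Solving the 2×2 system: x ≈ -66.6, y ≈ 3.9 km.

(-66.6, 3.9)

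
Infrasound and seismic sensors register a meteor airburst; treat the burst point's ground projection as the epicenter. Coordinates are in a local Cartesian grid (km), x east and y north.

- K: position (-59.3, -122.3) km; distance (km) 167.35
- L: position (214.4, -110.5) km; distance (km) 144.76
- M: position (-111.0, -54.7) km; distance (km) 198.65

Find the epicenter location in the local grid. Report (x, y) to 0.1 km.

(87.2, -41.4)

Circle about each station: (x + 59.3)² + (y + 122.3)² = 167.35²; (x − 214.4)² + (y + 110.5)² = 144.76²; (x + 111.0)² + (y + 54.7)² = 198.65².
Subtracting the K equation from the L and M equations removes the quadratic terms:
547.4 x + 23.6 y = 46754.39
-103.4 x + 135.2 y = -14616.49
Solving the 2×2 system: x ≈ 87.2, y ≈ -41.4 km.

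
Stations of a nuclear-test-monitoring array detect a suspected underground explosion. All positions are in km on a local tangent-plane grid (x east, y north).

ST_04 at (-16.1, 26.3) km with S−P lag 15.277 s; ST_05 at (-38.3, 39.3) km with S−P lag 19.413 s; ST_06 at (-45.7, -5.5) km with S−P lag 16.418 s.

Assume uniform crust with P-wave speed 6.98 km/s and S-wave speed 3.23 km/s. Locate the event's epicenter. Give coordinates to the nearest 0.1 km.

(46.4, -41.0)

Distance from S−P lag: d = Δt · v_P v_S / (v_P − v_S) = Δt · (6.98·3.23)/(6.98−3.23) ≈ 6.0121·Δt.
So d_ST_04 = 91.85, d_ST_05 = 116.71, d_ST_06 = 98.71 km.
Circle about each station: (x + 16.1)² + (y − 26.3)² = 91.85²; (x + 38.3)² + (y − 39.3)² = 116.71²; (x + 45.7)² + (y + 5.5)² = 98.71².
Subtracting pairs of circle equations eliminates x²+y² and gives linear equations (the radical axes):
-44.4 x + 26.0 y = -3124.32
-59.2 x − 63.6 y = -139.40
Solving the 2×2 system: x ≈ 46.4, y ≈ -41.0 km.
Check against ST_04 (with the unrounded x, y): √((x + 16.1)²+(y − 26.3)²) = 91.81 ≈ 91.85 km. ✓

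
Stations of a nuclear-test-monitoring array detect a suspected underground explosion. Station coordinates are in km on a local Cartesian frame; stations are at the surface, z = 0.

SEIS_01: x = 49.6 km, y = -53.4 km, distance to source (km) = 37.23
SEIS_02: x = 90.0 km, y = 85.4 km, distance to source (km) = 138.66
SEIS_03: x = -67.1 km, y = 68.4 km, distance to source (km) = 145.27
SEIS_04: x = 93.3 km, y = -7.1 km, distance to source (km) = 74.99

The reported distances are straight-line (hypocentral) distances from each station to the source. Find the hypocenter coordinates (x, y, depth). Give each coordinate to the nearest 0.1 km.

Each station gives a sphere (x−x_i)² + (y−y_i)² + z² = d_i² (stations at z=0).
Subtracting the SEIS_01 sphere from SEIS_02 and SEIS_03: z² cancels, leaving linear equations in x and y:
80.8 x + 277.6 y = -7759.08
-233.4 x + 243.6 y = -15848.05
Solving: x ≈ 29.705, y ≈ -36.597 km (keep extra digits for the depth step; rounded: 29.7, -36.6).
Then from the SEIS_01 sphere: z² = 37.23² − (x − 49.6)² − (y + 53.4)² with x = 29.705, y = -36.597, so z ≈ 26.607 ≈ 26.6 km.

(29.7, -36.6, 26.6)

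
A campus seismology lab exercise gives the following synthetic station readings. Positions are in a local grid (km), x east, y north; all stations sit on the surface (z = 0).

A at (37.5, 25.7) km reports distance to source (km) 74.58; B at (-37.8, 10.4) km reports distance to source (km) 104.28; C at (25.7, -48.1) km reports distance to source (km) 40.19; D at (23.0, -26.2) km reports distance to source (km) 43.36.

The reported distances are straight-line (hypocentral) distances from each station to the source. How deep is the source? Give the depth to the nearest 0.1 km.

z ≈ 33.2 km

Each station gives a sphere (x−x_i)² + (y−y_i)² + z² = d_i² (stations at z=0).
Subtracting the A sphere from B and C: z² cancels, leaving linear equations in x and y:
-150.6 x − 30.6 y = -5841.88
-23.6 x − 147.6 y = 4854.30
Solving: x ≈ 47.000, y ≈ -40.403 km (keep extra digits for the depth step; rounded: 47.0, -40.4).
Then from the A sphere: z² = 74.58² − (x − 37.5)² − (y − 25.7)² with x = 47.000, y = -40.403, so z ≈ 33.201 ≈ 33.2 km.
Check against D (with the unrounded solution): distance 43.36 ≈ 43.36 km. ✓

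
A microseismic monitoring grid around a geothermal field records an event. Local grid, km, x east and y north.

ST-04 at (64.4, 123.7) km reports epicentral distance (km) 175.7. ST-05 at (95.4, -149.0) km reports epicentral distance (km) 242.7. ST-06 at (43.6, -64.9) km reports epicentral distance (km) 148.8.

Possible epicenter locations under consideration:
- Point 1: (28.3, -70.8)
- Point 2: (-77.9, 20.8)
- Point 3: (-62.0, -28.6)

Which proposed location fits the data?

Point 2

For each candidate, compare |candidate − station| to the reported distance:
Point 1: residuals ST-04 22.1, ST-05 139.7, ST-06 132.4 → max 139.7 km
Point 2: residuals ST-04 0.1, ST-05 0.1, ST-06 0.1 → max 0.1 km
Point 3: residuals ST-04 22.2, ST-05 44.5, ST-06 37.1 → max 44.5 km
Only Point 2 has all residuals ≈ 0.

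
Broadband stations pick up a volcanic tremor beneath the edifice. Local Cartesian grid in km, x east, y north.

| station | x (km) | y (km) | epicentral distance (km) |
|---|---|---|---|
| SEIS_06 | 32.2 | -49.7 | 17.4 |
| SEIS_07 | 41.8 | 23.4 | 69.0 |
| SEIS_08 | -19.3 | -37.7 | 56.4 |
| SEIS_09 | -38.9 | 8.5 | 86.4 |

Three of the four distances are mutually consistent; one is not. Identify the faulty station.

SEIS_07

Solve using three stations at a time. Using SEIS_06, SEIS_08, SEIS_09 (subtract circle equations pairwise → linear system) gives (x, y) ≈ (36.9, -33.0).
Distances from that point to each station vs reported:
  SEIS_06: calculated 17.4 vs reported 17.4 → residual 0.0 km
  SEIS_07: calculated 56.6 vs reported 69.0 → residual 12.4 km
  SEIS_08: calculated 56.4 vs reported 56.4 → residual 0.0 km
  SEIS_09: calculated 86.4 vs reported 86.4 → residual 0.0 km
SEIS_06, SEIS_08, SEIS_09 are mutually consistent (residuals ≈ 0); SEIS_07 is off by 12.4 km.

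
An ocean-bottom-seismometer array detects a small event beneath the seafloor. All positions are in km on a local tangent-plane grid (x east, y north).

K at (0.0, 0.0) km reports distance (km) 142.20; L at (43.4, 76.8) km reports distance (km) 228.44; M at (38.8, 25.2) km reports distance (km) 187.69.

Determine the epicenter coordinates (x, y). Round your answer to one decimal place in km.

Circle about each station: x² + y² = 142.20²; (x − 43.4)² + (y − 76.8)² = 228.44²; (x − 38.8)² + (y − 25.2)² = 187.69².
Subtracting pairs of circle equations eliminates x²+y² and gives linear equations (the radical axes):
86.8 x + 153.6 y = -24182.19
77.6 x + 50.4 y = -12866.22
Solving the 2×2 system: x ≈ -100.4, y ≈ -100.7 km.
Check against K (with the unrounded x, y): √(x²+y²) = 142.20 ≈ 142.20 km. ✓

x ≈ -100.4 km, y ≈ -100.7 km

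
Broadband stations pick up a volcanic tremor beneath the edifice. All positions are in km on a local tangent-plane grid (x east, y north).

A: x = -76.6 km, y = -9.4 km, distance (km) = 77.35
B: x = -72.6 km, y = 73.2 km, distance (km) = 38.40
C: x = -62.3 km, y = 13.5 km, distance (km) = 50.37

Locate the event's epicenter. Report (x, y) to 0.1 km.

Circle about each station: (x + 76.6)² + (y + 9.4)² = 77.35²; (x + 72.6)² + (y − 73.2)² = 38.40²; (x + 62.3)² + (y − 13.5)² = 50.37².
Subtracting the A equation from the B and C equations removes the quadratic terms:
8.0 x + 165.2 y = 9181.54
28.6 x + 45.8 y = 1553.51
Solving the 2×2 system: x ≈ -37.6, y ≈ 57.4 km.

x ≈ -37.6 km, y ≈ 57.4 km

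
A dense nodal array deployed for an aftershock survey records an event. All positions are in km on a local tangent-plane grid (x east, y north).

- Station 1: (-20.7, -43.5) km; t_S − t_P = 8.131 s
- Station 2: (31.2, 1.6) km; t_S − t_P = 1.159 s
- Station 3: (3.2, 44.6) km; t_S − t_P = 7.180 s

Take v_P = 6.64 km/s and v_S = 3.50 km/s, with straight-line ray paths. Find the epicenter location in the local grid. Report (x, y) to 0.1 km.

Distance from S−P lag: d = Δt · v_P v_S / (v_P − v_S) = Δt · (6.64·3.50)/(6.64−3.50) ≈ 7.4013·Δt.
So d_Station 1 = 60.18, d_Station 2 = 8.58, d_Station 3 = 53.14 km.
Circle about each station: (x + 20.7)² + (y + 43.5)² = 60.18²; (x − 31.2)² + (y − 1.6)² = 8.58²; (x − 3.2)² + (y − 44.6)² = 53.14².
Subtracting the Station 1 equation from the Station 2 and Station 3 equations removes the quadratic terms:
103.8 x + 90.2 y = 2203.28
47.8 x + 176.2 y = 476.43
Solving the 2×2 system: x ≈ 24.7, y ≈ -4.0 km.
Check against Station 1 (with the unrounded x, y): √((x + 20.7)²+(y + 43.5)²) = 60.18 ≈ 60.18 km. ✓

(24.7, -4.0)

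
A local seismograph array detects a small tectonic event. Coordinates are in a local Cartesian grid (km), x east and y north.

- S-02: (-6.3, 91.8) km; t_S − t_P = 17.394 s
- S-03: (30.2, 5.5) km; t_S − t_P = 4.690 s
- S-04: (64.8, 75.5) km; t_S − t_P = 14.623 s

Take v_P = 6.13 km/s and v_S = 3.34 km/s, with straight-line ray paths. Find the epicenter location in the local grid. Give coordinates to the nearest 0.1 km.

Distance from S−P lag: d = Δt · v_P v_S / (v_P − v_S) = Δt · (6.13·3.34)/(6.13−3.34) ≈ 7.3384·Δt.
So d_S-02 = 127.64, d_S-03 = 34.42, d_S-04 = 107.31 km.
Circle about each station: (x + 6.3)² + (y − 91.8)² = 127.64²; (x − 30.2)² + (y − 5.5)² = 34.42²; (x − 64.8)² + (y − 75.5)² = 107.31².
Subtracting pairs of circle equations eliminates x²+y² and gives linear equations (the radical axes):
73.0 x − 172.6 y = 7582.59
142.2 x − 32.6 y = 6208.89
Solving the 2×2 system: x ≈ 37.2, y ≈ -28.2 km.

37.2 km east, -28.2 km north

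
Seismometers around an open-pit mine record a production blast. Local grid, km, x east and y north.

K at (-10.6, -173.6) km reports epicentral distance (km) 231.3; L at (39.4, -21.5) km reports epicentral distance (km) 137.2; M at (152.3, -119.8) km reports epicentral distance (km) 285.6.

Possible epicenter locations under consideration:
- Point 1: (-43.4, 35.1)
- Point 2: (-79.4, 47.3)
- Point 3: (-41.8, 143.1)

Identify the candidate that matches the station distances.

For each candidate, compare |candidate − station| to the reported distance:
Point 1: residuals K 20.0, L 36.9, M 36.0 → max 36.9 km
Point 2: residuals K 0.1, L 0.1, M 0.1 → max 0.1 km
Point 3: residuals K 86.9, L 46.3, M 41.2 → max 86.9 km
Only Point 2 has all residuals ≈ 0.

Point 2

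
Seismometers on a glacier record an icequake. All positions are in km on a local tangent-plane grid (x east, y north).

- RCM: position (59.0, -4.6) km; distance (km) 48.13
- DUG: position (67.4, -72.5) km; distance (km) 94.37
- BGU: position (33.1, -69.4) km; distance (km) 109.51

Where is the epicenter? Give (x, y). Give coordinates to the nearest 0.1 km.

(103.0, 14.9)

Circle about each station: (x − 59.0)² + (y + 4.6)² = 48.13²; (x − 67.4)² + (y + 72.5)² = 94.37²; (x − 33.1)² + (y + 69.4)² = 109.51².
Subtracting pairs of circle equations eliminates x²+y² and gives linear equations (the radical axes):
16.8 x − 135.8 y = -292.35
-51.8 x − 129.6 y = -7266.13
Solving the 2×2 system: x ≈ 103.0, y ≈ 14.9 km.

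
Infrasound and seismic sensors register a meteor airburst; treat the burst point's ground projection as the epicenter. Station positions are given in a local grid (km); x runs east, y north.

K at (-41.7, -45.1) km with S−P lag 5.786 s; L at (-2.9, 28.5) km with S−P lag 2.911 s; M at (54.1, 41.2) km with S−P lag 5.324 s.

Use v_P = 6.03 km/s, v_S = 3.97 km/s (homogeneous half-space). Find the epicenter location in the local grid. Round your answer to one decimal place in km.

(10.4, -2.6)

Distance from S−P lag: d = Δt · v_P v_S / (v_P − v_S) = Δt · (6.03·3.97)/(6.03−3.97) ≈ 11.6209·Δt.
So d_K = 67.24, d_L = 33.83, d_M = 61.87 km.
Circle about each station: (x + 41.7)² + (y + 45.1)² = 67.24²; (x + 2.9)² + (y − 28.5)² = 33.83²; (x − 54.1)² + (y − 41.2)² = 61.87².
Subtracting pairs of circle equations eliminates x²+y² and gives linear equations (the radical axes):
77.6 x + 147.2 y = 424.51
191.6 x + 172.6 y = 1544.67
Solving the 2×2 system: x ≈ 10.4, y ≈ -2.6 km.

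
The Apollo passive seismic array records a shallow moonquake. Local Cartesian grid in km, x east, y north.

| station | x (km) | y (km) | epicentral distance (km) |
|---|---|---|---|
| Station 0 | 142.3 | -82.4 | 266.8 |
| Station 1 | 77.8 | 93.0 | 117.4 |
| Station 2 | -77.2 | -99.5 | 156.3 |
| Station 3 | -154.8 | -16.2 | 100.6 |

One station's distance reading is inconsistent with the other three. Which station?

Station 1

Solve using three stations at a time. Using Station 0, Station 2, Station 3 (subtract circle equations pairwise → linear system) gives (x, y) ≈ (-85.4, 56.5).
Distances from that point to each station vs reported:
  Station 0: calculated 266.8 vs reported 266.8 → residual 0.0 km
  Station 1: calculated 167.3 vs reported 117.4 → residual 49.9 km
  Station 2: calculated 156.2 vs reported 156.3 → residual 0.1 km
  Station 3: calculated 100.5 vs reported 100.6 → residual 0.1 km
Station 0, Station 2, Station 3 are mutually consistent (residuals ≈ 0); Station 1 is off by 49.9 km.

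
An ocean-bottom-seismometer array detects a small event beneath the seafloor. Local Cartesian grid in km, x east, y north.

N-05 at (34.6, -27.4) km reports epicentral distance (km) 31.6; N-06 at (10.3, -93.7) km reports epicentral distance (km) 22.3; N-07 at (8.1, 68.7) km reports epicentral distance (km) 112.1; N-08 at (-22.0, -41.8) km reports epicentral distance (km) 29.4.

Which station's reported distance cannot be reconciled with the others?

N-06

Solve using three stations at a time. Using N-05, N-07, N-08 (subtract circle equations pairwise → linear system) gives (x, y) ≈ (7.4, -43.4).
Distances from that point to each station vs reported:
  N-05: calculated 31.6 vs reported 31.6 → residual 0.0 km
  N-06: calculated 50.4 vs reported 22.3 → residual 28.1 km
  N-07: calculated 112.1 vs reported 112.1 → residual 0.0 km
  N-08: calculated 29.4 vs reported 29.4 → residual 0.0 km
N-05, N-07, N-08 are mutually consistent (residuals ≈ 0); N-06 is off by 28.1 km.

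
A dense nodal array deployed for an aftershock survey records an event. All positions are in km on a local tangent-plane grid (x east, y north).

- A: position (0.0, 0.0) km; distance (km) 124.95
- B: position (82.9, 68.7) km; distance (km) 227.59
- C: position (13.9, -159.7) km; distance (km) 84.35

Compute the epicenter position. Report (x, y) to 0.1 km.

Circle about each station: x² + y² = 124.95²; (x − 82.9)² + (y − 68.7)² = 227.59²; (x − 13.9)² + (y + 159.7)² = 84.35².
Subtracting the A equation from the B and C equations removes the quadratic terms:
165.8 x + 137.4 y = -24592.61
27.8 x − 319.4 y = 34194.88
Solving the 2×2 system: x ≈ -55.6, y ≈ -111.9 km.

x ≈ -55.6 km, y ≈ -111.9 km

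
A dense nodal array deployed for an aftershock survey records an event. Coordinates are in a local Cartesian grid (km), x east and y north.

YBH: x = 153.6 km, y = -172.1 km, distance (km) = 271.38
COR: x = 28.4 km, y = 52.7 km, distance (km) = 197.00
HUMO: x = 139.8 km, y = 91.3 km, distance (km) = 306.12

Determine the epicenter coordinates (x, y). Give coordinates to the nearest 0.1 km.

(-105.6, -91.7)

Circle about each station: (x − 153.6)² + (y + 172.1)² = 271.38²; (x − 28.4)² + (y − 52.7)² = 197.00²; (x − 139.8)² + (y − 91.3)² = 306.12².
Subtracting pairs of circle equations eliminates x²+y² and gives linear equations (the radical axes):
-250.4 x + 449.6 y = -14789.42
-27.6 x + 526.8 y = -45393.99
Solving the 2×2 system: x ≈ -105.6, y ≈ -91.7 km.
Check against YBH (with the unrounded x, y): √((x − 153.6)²+(y + 172.1)²) = 271.37 ≈ 271.38 km. ✓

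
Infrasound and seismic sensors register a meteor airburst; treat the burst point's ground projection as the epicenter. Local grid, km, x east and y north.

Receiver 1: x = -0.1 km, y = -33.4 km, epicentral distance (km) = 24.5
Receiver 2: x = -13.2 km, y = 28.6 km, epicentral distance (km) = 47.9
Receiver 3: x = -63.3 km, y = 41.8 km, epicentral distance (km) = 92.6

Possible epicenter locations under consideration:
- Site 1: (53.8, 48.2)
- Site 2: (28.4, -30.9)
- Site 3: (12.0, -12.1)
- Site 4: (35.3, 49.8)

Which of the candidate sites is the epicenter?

Site 3

For each candidate, compare |candidate − station| to the reported distance:
Site 1: residuals Receiver 1 73.3, Receiver 2 21.9, Receiver 3 24.7 → max 73.3 km
Site 2: residuals Receiver 1 4.1, Receiver 2 24.7, Receiver 3 24.4 → max 24.7 km
Site 3: residuals Receiver 1 0.0, Receiver 2 0.0, Receiver 3 0.0 → max 0.0 km
Site 4: residuals Receiver 1 65.9, Receiver 2 5.0, Receiver 3 6.3 → max 65.9 km
Only Site 3 has all residuals ≈ 0.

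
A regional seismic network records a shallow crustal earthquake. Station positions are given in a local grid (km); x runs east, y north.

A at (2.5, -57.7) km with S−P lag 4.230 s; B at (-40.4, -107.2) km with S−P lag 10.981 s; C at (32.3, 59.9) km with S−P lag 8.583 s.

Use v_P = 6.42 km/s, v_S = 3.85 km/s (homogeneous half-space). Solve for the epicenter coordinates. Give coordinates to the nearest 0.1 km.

22.0 km east, -22.0 km north

Distance from S−P lag: d = Δt · v_P v_S / (v_P − v_S) = Δt · (6.42·3.85)/(6.42−3.85) ≈ 9.6175·Δt.
So d_A = 40.68, d_B = 105.61, d_C = 82.55 km.
Circle about each station: (x − 2.5)² + (y + 57.7)² = 40.68²; (x + 40.4)² + (y + 107.2)² = 105.61²; (x − 32.3)² + (y − 59.9)² = 82.55².
Subtracting pairs of circle equations eliminates x²+y² and gives linear equations (the radical axes):
-85.8 x − 99.0 y = 289.85
59.6 x + 235.2 y = -3863.88
Solving the 2×2 system: x ≈ 22.0, y ≈ -22.0 km.
Check against A (with the unrounded x, y): √((x − 2.5)²+(y + 57.7)²) = 40.68 ≈ 40.68 km. ✓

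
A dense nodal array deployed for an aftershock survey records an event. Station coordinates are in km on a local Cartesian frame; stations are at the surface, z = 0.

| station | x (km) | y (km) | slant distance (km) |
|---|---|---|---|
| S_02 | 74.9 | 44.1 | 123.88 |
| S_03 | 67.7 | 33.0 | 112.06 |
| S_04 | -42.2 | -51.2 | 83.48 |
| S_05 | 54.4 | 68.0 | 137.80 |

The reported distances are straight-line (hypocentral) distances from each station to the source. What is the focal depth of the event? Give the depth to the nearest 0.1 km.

z ≈ 51.8 km

Each station gives a sphere (x−x_i)² + (y−y_i)² + z² = d_i² (stations at z=0).
Subtracting the S_02 sphere from S_03 and S_04: z² cancels, leaving linear equations in x and y:
-14.4 x − 22.2 y = 906.28
-234.2 x − 190.6 y = 5224.80
Solving: x ≈ 23.118, y ≈ -55.819 km (keep extra digits for the depth step; rounded: 23.1, -55.8).
Then from the S_02 sphere: z² = 123.88² − (x − 74.9)² − (y − 44.1)² with x = 23.118, y = -55.819, so z ≈ 51.779 ≈ 51.8 km.
Check against S_05 (with the unrounded solution): distance 137.81 ≈ 137.80 km. ✓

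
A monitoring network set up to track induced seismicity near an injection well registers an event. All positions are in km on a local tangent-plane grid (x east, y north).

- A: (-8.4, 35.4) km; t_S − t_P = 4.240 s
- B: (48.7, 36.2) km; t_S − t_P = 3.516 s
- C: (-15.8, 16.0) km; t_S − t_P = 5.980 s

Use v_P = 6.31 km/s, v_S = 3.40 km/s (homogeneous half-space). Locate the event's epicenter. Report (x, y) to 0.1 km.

Distance from S−P lag: d = Δt · v_P v_S / (v_P − v_S) = Δt · (6.31·3.40)/(6.31−3.40) ≈ 7.3725·Δt.
So d_A = 31.26, d_B = 25.92, d_C = 44.09 km.
Circle about each station: (x + 8.4)² + (y − 35.4)² = 31.26²; (x − 48.7)² + (y − 36.2)² = 25.92²; (x + 15.8)² + (y − 16.0)² = 44.09².
Subtracting pairs of circle equations eliminates x²+y² and gives linear equations (the radical axes):
114.2 x + 1.6 y = 2663.75
-14.8 x − 38.8 y = -1784.82
Solving the 2×2 system: x ≈ 22.8, y ≈ 37.3 km.

(22.8, 37.3)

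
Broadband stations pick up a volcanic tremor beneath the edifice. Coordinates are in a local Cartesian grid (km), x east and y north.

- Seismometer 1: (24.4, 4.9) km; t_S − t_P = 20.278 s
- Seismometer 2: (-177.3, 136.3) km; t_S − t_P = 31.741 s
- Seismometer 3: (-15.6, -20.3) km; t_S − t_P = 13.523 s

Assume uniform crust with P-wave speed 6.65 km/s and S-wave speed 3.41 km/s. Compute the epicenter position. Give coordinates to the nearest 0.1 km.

x ≈ -95.9 km, y ≈ -70.4 km

Distance from S−P lag: d = Δt · v_P v_S / (v_P − v_S) = Δt · (6.65·3.41)/(6.65−3.41) ≈ 6.9989·Δt.
So d_Seismometer 1 = 141.92, d_Seismometer 2 = 222.15, d_Seismometer 3 = 94.65 km.
Circle about each station: (x − 24.4)² + (y − 4.9)² = 141.92²; (x + 177.3)² + (y − 136.3)² = 222.15²; (x + 15.6)² + (y + 20.3)² = 94.65².
Subtracting pairs of circle equations eliminates x²+y² and gives linear equations (the radical axes):
-403.4 x + 262.8 y = 20184.27
-80.0 x − 50.4 y = 11218.74
Solving the 2×2 system: x ≈ -95.9, y ≈ -70.4 km.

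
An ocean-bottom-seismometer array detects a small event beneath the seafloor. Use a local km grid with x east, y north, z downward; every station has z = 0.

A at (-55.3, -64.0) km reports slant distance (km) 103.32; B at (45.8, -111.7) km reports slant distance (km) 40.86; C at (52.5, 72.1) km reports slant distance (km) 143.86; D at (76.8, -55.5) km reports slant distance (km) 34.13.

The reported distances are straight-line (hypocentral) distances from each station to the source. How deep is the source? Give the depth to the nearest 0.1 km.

depth ≈ 7.1 km

Each station gives a sphere (x−x_i)² + (y−y_i)² + z² = d_i² (stations at z=0).
Subtracting the A sphere from B and C: z² cancels, leaving linear equations in x and y:
202.2 x − 95.4 y = 16425.92
215.6 x + 272.2 y = -9220.11
Solving: x ≈ 47.503, y ≈ -71.498 km (keep extra digits for the depth step; rounded: 47.5, -71.5).
Then from the A sphere: z² = 103.32² − (x + 55.3)² − (y + 64.0)² with x = 47.503, y = -71.498, so z ≈ 7.095 ≈ 7.1 km.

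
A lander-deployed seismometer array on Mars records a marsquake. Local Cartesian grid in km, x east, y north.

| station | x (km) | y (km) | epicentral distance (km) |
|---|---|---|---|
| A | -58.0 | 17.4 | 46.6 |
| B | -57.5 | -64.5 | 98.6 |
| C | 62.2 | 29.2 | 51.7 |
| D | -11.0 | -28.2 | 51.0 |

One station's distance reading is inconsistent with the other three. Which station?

C

Solve using three stations at a time. Using A, B, D (subtract circle equations pairwise → linear system) gives (x, y) ≈ (-11.7, 22.8).
Distances from that point to each station vs reported:
  A: calculated 46.6 vs reported 46.6 → residual 0.0 km
  B: calculated 98.6 vs reported 98.6 → residual 0.0 km
  C: calculated 74.2 vs reported 51.7 → residual 22.5 km
  D: calculated 51.0 vs reported 51.0 → residual 0.0 km
A, B, D are mutually consistent (residuals ≈ 0); C is off by 22.5 km.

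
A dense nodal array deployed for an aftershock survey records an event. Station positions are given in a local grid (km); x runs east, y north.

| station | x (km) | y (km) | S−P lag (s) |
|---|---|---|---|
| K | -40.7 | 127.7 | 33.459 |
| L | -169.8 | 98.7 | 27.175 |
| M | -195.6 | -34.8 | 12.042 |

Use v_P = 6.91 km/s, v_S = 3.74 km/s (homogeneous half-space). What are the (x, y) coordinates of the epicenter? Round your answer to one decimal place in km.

x ≈ -150.5 km, y ≈ -122.0 km

Distance from S−P lag: d = Δt · v_P v_S / (v_P − v_S) = Δt · (6.91·3.74)/(6.91−3.74) ≈ 8.1525·Δt.
So d_K = 272.77, d_L = 221.54, d_M = 98.17 km.
Circle about each station: (x + 40.7)² + (y − 127.7)² = 272.77²; (x + 169.8)² + (y − 98.7)² = 221.54²; (x + 195.6)² + (y + 34.8)² = 98.17².
Subtracting pairs of circle equations eliminates x²+y² and gives linear equations (the radical axes):
-258.2 x − 58.0 y = 45933.45
-309.8 x − 325.0 y = 86272.74
Solving the 2×2 system: x ≈ -150.5, y ≈ -122.0 km.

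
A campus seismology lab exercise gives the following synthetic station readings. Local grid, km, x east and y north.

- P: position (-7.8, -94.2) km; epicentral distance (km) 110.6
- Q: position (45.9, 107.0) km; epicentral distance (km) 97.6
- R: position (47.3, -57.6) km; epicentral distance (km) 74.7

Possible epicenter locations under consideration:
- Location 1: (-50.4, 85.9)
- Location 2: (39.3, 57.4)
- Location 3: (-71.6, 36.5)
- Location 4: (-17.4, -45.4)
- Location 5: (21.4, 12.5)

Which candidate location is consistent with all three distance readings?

For each candidate, compare |candidate − station| to the reported distance:
Location 1: residuals P 74.5, Q 1.0, R 98.9 → max 98.9 km
Location 2: residuals P 48.1, Q 47.6, R 40.6 → max 48.1 km
Location 3: residuals P 34.8, Q 39.4, R 76.9 → max 76.9 km
Location 4: residuals P 60.9, Q 67.4, R 8.9 → max 67.4 km
Location 5: residuals P 0.0, Q 0.0, R 0.0 → max 0.0 km
Only Location 5 has all residuals ≈ 0.

Location 5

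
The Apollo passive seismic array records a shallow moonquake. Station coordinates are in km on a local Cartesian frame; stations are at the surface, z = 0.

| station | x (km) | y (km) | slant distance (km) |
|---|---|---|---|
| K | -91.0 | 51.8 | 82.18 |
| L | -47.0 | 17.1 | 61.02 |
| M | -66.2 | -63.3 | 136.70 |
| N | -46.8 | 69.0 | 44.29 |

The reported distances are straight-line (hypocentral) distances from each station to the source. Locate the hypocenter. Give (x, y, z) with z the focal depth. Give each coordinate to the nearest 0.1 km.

(-14.5, 59.9, 28.9)

Each station gives a sphere (x−x_i)² + (y−y_i)² + z² = d_i² (stations at z=0).
Subtracting the K sphere from L and M: z² cancels, leaving linear equations in x and y:
88.0 x − 69.4 y = -5432.72
49.6 x − 230.2 y = -14508.25
Solving: x ≈ -14.495, y ≈ 59.901 km (keep extra digits for the depth step; rounded: -14.5, 59.9).
Then from the K sphere: z² = 82.18² − (x + 91.0)² − (y − 51.8)² with x = -14.495, y = 59.901, so z ≈ 28.895 ≈ 28.9 km.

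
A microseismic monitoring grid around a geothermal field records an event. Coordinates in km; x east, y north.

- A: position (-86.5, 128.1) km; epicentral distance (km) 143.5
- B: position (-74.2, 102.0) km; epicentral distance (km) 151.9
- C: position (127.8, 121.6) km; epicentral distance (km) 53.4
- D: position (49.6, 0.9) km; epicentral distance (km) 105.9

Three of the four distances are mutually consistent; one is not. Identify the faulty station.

Solve using three stations at a time. Using B, C, D (subtract circle equations pairwise → linear system) gives (x, y) ≈ (77.7, 103.0).
Distances from that point to each station vs reported:
  A: calculated 166.1 vs reported 143.5 → residual 22.6 km
  B: calculated 151.9 vs reported 151.9 → residual 0.0 km
  C: calculated 53.4 vs reported 53.4 → residual 0.0 km
  D: calculated 105.9 vs reported 105.9 → residual 0.0 km
B, C, D are mutually consistent (residuals ≈ 0); A is off by 22.6 km.

A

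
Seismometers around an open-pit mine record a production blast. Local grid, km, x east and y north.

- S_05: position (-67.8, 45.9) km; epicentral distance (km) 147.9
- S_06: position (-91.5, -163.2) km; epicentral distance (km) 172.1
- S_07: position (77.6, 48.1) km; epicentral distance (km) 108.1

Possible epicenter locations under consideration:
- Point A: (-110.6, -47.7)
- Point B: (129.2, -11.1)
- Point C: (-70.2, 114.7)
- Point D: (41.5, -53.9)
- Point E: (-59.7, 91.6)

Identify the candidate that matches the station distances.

For each candidate, compare |candidate − station| to the reported distance:
Point A: residuals S_05 45.0, S_06 55.0, S_07 103.1 → max 103.1 km
Point B: residuals S_05 57.2, S_06 95.9, S_07 29.6 → max 95.9 km
Point C: residuals S_05 79.1, S_06 106.6, S_07 54.0 → max 106.6 km
Point D: residuals S_05 0.1, S_06 0.0, S_07 0.1 → max 0.1 km
Point E: residuals S_05 101.5, S_06 84.7, S_07 35.9 → max 101.5 km
Only Point D has all residuals ≈ 0.

Point D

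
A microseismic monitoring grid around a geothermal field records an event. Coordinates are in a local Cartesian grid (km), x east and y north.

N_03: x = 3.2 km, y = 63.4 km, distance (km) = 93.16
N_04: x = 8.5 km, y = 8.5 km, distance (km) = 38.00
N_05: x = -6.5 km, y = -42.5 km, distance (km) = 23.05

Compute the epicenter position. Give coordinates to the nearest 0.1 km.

Circle about each station: (x − 3.2)² + (y − 63.4)² = 93.16²; (x − 8.5)² + (y − 8.5)² = 38.00²; (x + 6.5)² + (y + 42.5)² = 23.05².
Subtracting the N_03 equation from the N_04 and N_05 equations removes the quadratic terms:
10.6 x − 109.8 y = 3349.49
-19.4 x − 211.8 y = 5966.18
Solving the 2×2 system: x ≈ 12.4, y ≈ -29.3 km.

x ≈ 12.4 km, y ≈ -29.3 km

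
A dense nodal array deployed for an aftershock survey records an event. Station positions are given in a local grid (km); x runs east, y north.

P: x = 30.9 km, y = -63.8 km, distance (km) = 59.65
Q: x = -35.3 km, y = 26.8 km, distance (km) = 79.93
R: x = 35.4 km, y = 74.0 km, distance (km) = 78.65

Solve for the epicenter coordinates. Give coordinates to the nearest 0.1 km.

Circle about each station: (x − 30.9)² + (y + 63.8)² = 59.65²; (x + 35.3)² + (y − 26.8)² = 79.93²; (x − 35.4)² + (y − 74.0)² = 78.65².
Subtracting the P equation from the Q and R equations removes the quadratic terms:
-132.4 x + 181.2 y = -5891.60
9.0 x + 275.6 y = -923.79
Solving the 2×2 system: x ≈ 38.2, y ≈ -4.6 km.
Check against P (with the unrounded x, y): √((x − 30.9)²+(y + 63.8)²) = 59.65 ≈ 59.65 km. ✓

x ≈ 38.2 km, y ≈ -4.6 km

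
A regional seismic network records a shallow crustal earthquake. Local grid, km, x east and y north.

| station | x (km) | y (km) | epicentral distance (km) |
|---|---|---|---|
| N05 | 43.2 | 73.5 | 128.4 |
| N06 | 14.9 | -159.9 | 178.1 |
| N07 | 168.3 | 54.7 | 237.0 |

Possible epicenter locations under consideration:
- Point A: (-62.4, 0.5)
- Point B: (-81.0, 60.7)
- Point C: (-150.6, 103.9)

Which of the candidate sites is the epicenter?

For each candidate, compare |candidate − station| to the reported distance:
Point A: residuals N05 0.0, N06 0.0, N07 0.0 → max 0.0 km
Point B: residuals N05 3.5, N06 62.4, N07 12.4 → max 62.4 km
Point C: residuals N05 67.8, N06 133.3, N07 85.7 → max 133.3 km
Only Point A has all residuals ≈ 0.

Point A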